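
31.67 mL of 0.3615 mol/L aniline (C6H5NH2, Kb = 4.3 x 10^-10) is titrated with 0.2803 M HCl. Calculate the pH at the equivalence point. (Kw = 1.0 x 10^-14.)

n(C6H5NH2) = 0.3615 x 0.03167 = 0.01145 mol; V(HCl) at equivalence = 0.01145/0.2803 = 0.04084 L.
At equivalence the base is fully converted to C6H5NH3+; total volume = 0.07251 L, so [C6H5NH3+] = 0.01145/0.07251 = 0.1579 M.
Ka(C6H5NH3+) = Kw/Kb = 1.0e-14 / 4.3 x 10^-10 = 2.33e-5.
[H^+] = sqrt(Ka x [C6H5NH3+]) = sqrt(2.33e-5 x 0.1579) = 0.00192 M.
pH = -log(0.00192) = 2.72.

2.72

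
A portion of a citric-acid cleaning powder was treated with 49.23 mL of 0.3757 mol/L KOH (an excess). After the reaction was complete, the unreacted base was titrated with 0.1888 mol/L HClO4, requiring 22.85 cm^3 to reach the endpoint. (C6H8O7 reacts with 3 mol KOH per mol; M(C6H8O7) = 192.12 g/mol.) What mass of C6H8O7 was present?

Total n(KOH) added = 0.3757 x 0.04923 = 0.01850 mol.
n(HClO4) used = 0.1888 x 0.02285 = 0.004314 mol, which equals the excess n(KOH).
So n(KOH) consumed by the sample = 0.01850 - 0.004314 = 0.01418 mol.
n(C6H8O7) = 0.01418 / 3 = 0.004727 mol.
mass = 0.004727 mol x 192.12 g/mol = 0.908 g.

0.908 g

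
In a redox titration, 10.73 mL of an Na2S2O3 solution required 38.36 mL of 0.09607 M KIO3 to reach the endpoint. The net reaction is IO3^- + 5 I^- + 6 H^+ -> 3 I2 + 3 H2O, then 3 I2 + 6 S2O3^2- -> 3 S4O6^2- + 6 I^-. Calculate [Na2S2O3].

2.06 M

n(KIO3) = 0.09607 x 0.03836 = 0.003685 mol.
From the balanced equation, 1 mol KIO3 reacts with 6 mol Na2S2O3, so n(Na2S2O3) = 0.003685 x 6/1 = 0.02211 mol.
[Na2S2O3] = 0.02211 / 0.01073 L = 2.06 M.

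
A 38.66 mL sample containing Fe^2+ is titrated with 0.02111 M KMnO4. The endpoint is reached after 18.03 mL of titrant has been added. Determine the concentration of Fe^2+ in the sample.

0.0492 M

n(KMnO4) = 0.02111 x 0.01803 = 0.0003806 mol.
From the balanced equation, 1 mol KMnO4 reacts with 5 mol Fe^2+, so n(Fe^2+) = 0.0003806 x 5/1 = 0.001903 mol.
[Fe^2+] = 0.001903 / 0.03866 L = 0.0492 M.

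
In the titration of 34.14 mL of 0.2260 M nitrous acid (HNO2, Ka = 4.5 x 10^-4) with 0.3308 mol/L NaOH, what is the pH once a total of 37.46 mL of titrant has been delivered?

n(acid) = 0.2260 x 0.03414 = 0.007716 mol; n(NaOH) added = 0.3308 x 0.03746 = 0.01239 mol.
Base is in excess by 0.01239 - 0.007716 = 0.004676 mol in a total volume of 0.07160 L.
[OH^-] = 0.004676/0.07160 = 0.06531 M, so pOH = 1.19 and pH = 14.00 - 1.19 = 12.81.

12.81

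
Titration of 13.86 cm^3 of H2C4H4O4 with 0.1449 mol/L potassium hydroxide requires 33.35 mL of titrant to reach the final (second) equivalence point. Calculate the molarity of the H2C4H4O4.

0.174 M

n(KOH) = 0.1449 x 0.03335 = 0.004832 mol.
At the final (second) equivalence point, 2 mol OH^- react per mol H2C4H4O4, so n(H2C4H4O4) = 0.004832 / 2 = 0.002416 mol.
[H2C4H4O4] = 0.002416 / 0.01386 L = 0.174 M.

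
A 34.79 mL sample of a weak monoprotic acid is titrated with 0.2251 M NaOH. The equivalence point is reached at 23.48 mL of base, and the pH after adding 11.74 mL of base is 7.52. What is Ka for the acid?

11.74 mL is half of the equivalence volume, so this is the half-equivalence point where [HA] = [A^-].
At half-equivalence pH = pKa, so pKa = 7.52.
Ka = 10^(-7.52) = 3.0 x 10^-8.

3.0 x 10^-8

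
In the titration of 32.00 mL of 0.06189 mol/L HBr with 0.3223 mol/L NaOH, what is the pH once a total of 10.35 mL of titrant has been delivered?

n(acid) = 0.06189 x 0.03200 = 0.001980 mol; n(NaOH) added = 0.3223 x 0.01035 = 0.003336 mol.
Base is in excess by 0.003336 - 0.001980 = 0.001355 mol in a total volume of 0.04235 L.
[OH^-] = 0.001355/0.04235 = 0.03200 M, so pOH = 1.49 and pH = 14.00 - 1.49 = 12.51.

12.51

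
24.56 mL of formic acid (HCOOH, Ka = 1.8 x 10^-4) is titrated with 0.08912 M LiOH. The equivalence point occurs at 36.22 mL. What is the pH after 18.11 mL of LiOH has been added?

3.74

18.11 mL is exactly half the equivalence volume (36.22/2), i.e. the half-equivalence point.
There, n(HA) = n(A^-), so pH = pKa = -log(1.8 x 10^-4) = 3.74.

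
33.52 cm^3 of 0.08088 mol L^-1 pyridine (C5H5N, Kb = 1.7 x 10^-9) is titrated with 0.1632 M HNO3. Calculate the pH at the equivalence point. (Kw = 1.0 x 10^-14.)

3.25

n(C5H5N) = 0.08088 x 0.03352 = 0.002711 mol; V(HNO3) at equivalence = 0.002711/0.1632 = 0.01661 L.
At equivalence the base is fully converted to C5H5NH+; total volume = 0.05013 L, so [C5H5NH+] = 0.002711/0.05013 = 0.05408 M.
Ka(C5H5NH+) = Kw/Kb = 1.0e-14 / 1.7 x 10^-9 = 5.88e-6.
[H^+] = sqrt(Ka x [C5H5NH+]) = sqrt(5.88e-6 x 0.05408) = 0.000564 M.
pH = -log(0.000564) = 3.25.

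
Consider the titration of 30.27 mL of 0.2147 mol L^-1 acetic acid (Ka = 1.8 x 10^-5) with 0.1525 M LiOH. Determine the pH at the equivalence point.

n(CH3COOH) = 0.2147 x 0.03027 = 0.006499 mol; V(LiOH) at equivalence = 0.006499/0.1525 = 0.04262 L.
At equivalence all the acid is converted to CH3COO-; total volume = 0.03027 + 0.04262 = 0.07289 L, so [CH3COO-] = 0.006499/0.07289 = 0.08917 M.
Kb = Kw/Ka = 1.0e-14 / 1.8 x 10^-5 = 5.56e-10.
[OH^-] = sqrt(Kb x [CH3COO-]) = sqrt(5.56e-10 x 0.08917) = 7.04e-6 M.
pOH = 5.15, so pH = 14.00 - 5.15 = 8.85.

8.85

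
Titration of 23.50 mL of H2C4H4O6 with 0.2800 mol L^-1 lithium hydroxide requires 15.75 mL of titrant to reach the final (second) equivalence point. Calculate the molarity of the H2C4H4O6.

n(LiOH) = 0.2800 x 0.01575 = 0.004410 mol.
At the final (second) equivalence point, 2 mol OH^- react per mol H2C4H4O6, so n(H2C4H4O6) = 0.004410 / 2 = 0.002205 mol.
[H2C4H4O6] = 0.002205 / 0.02350 L = 0.0938 M.

0.0938 M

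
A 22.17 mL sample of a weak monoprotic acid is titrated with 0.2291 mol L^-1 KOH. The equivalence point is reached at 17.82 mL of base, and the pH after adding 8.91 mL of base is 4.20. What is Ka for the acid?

8.91 mL is half of the equivalence volume, so this is the half-equivalence point where [HA] = [A^-].
At half-equivalence pH = pKa, so pKa = 4.20.
Ka = 10^(-4.20) = 6.3 x 10^-5.

6.3 x 10^-5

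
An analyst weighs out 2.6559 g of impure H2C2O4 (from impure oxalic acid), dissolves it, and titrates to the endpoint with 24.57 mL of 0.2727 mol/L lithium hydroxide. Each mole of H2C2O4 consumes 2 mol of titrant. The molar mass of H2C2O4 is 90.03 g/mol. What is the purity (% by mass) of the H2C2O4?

n(LiOH) = 0.2727 x 0.02457 = 0.006700 mol.
n(H2C2O4) = 0.006700 / 2 = 0.003350 mol.
mass of H2C2O4 = 0.003350 x 90.03 = 0.3016 g.
% purity = 0.3016 / 2.6559 x 100 = 11.4%.

11.4%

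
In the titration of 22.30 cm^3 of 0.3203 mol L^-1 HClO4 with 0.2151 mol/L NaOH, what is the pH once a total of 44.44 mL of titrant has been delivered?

12.56

n(acid) = 0.3203 x 0.02230 = 0.007143 mol; n(NaOH) added = 0.2151 x 0.04444 = 0.009559 mol.
Base is in excess by 0.009559 - 0.007143 = 0.002416 mol in a total volume of 0.06674 L.
[OH^-] = 0.002416/0.06674 = 0.03621 M, so pOH = 1.44 and pH = 14.00 - 1.44 = 12.56.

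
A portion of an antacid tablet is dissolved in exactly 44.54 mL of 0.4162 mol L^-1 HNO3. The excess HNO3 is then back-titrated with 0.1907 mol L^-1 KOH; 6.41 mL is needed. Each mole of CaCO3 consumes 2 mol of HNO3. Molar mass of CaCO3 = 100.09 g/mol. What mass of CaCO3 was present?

Total n(HNO3) added = 0.4162 x 0.04454 = 0.01854 mol.
n(KOH) used = 0.1907 x 0.006410 = 0.001222 mol, which equals the excess n(HNO3).
So n(HNO3) consumed by the sample = 0.01854 - 0.001222 = 0.01732 mol.
n(CaCO3) = 0.01732 / 2 = 0.008658 mol.
mass = 0.008658 mol x 100.09 g/mol = 0.867 g.

0.867 g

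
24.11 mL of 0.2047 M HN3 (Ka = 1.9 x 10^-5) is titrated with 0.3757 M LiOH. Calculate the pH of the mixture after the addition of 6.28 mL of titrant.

4.68

Initial n(HN3) = 0.2047 x 0.02411 = 0.004935 mol.
n(LiOH) added = 0.3757 x 0.006280 = 0.002359 mol, converting that many moles of HN3 to N3-.
Remaining n(HN3) = 0.002576 mol; n(N3-) = 0.002359 mol.
By Henderson-Hasselbalch, pH = pKa + log([A^-]/[HA]) = 4.72 + log(0.002359/0.002576) = 4.72 + (-0.04) = 4.68.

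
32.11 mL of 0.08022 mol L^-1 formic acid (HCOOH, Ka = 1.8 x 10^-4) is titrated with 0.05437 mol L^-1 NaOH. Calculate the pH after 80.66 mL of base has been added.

n(acid) = 0.08022 x 0.03211 = 0.002576 mol; n(NaOH) added = 0.05437 x 0.08066 = 0.004385 mol.
Base is in excess by 0.004385 - 0.002576 = 0.001810 mol in a total volume of 0.1128 L.
[OH^-] = 0.001810/0.1128 = 0.01605 M, so pOH = 1.79 and pH = 14.00 - 1.79 = 12.21.

12.21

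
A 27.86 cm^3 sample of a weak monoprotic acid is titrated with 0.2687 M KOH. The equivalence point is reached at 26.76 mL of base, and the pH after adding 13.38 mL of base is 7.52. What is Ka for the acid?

3.0 x 10^-8

13.38 mL is half of the equivalence volume, so this is the half-equivalence point where [HA] = [A^-].
At half-equivalence pH = pKa, so pKa = 7.52.
Ka = 10^(-7.52) = 3.0 x 10^-8.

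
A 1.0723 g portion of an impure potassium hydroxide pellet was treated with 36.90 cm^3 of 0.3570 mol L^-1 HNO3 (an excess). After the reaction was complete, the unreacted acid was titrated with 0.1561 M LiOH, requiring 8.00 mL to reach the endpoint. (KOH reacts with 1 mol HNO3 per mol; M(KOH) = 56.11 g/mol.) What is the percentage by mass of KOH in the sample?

62.4%

Total n(HNO3) added = 0.3570 x 0.03690 = 0.01317 mol.
n(LiOH) used = 0.1561 x 0.008000 = 0.001249 mol, which equals the excess n(HNO3).
So n(HNO3) consumed by the sample = 0.01317 - 0.001249 = 0.01192 mol.
n(KOH) = 0.01192 / 1 = 0.01192 mol.
mass KOH = 0.01192 x 56.11 = 0.6691 g, so %KOH = 0.6691/1.0723 x 100 = 62.4%.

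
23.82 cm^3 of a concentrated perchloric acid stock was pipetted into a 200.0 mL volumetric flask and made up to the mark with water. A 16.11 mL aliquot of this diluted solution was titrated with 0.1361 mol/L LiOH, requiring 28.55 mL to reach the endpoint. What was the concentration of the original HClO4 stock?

n(LiOH) = 0.1361 x 0.02855 = 0.003886 mol.
n(HClO4) in the aliquot = 0.003886 mol.
[diluted HClO4] = 0.003886 / 0.01611 = 0.2412 M.
Dilution factor = 200.0/23.82 = 8.396, so [stock] = 0.2412 x 8.396 = 2.03 M.

2.03 M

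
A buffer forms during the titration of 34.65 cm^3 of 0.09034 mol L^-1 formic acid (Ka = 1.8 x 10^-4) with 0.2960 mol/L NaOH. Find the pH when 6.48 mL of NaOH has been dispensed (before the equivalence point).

3.94

Initial n(HCOOH) = 0.09034 x 0.03465 = 0.003130 mol.
n(NaOH) added = 0.2960 x 0.006480 = 0.001918 mol, converting that many moles of HCOOH to HCOO-.
Remaining n(HCOOH) = 0.001212 mol; n(HCOO-) = 0.001918 mol.
By Henderson-Hasselbalch, pH = pKa + log([A^-]/[HA]) = 3.74 + log(0.001918/0.001212) = 3.74 + (+0.20) = 3.94.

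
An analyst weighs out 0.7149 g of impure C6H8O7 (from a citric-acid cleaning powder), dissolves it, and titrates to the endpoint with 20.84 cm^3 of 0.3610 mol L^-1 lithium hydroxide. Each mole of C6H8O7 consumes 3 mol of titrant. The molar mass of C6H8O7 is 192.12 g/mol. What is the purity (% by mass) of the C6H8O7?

n(LiOH) = 0.3610 x 0.02084 = 0.007523 mol.
n(C6H8O7) = 0.007523 / 3 = 0.002508 mol.
mass of C6H8O7 = 0.002508 x 192.12 = 0.4818 g.
% purity = 0.4818 / 0.7149 x 100 = 67.4%.

67.4%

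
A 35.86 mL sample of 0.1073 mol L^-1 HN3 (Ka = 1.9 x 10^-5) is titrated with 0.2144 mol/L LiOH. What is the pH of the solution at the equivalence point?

n(HN3) = 0.1073 x 0.03586 = 0.003848 mol; V(LiOH) at equivalence = 0.003848/0.2144 = 0.01795 L.
At equivalence all the acid is converted to N3-; total volume = 0.03586 + 0.01795 = 0.05381 L, so [N3-] = 0.003848/0.05381 = 0.07151 M.
Kb = Kw/Ka = 1.0e-14 / 1.9 x 10^-5 = 5.26e-10.
[OH^-] = sqrt(Kb x [N3-]) = sqrt(5.26e-10 x 0.07151) = 6.13e-6 M.
pOH = 5.21, so pH = 14.00 - 5.21 = 8.79.

8.79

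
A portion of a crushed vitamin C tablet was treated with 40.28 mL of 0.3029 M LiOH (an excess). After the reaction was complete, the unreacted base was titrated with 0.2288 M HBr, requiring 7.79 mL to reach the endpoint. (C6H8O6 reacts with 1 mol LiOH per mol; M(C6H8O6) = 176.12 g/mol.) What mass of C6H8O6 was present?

1.83 g

Total n(LiOH) added = 0.3029 x 0.04028 = 0.01220 mol.
n(HBr) used = 0.2288 x 0.007790 = 0.001782 mol, which equals the excess n(LiOH).
So n(LiOH) consumed by the sample = 0.01220 - 0.001782 = 0.01042 mol.
n(C6H8O6) = 0.01042 / 1 = 0.01042 mol.
mass = 0.01042 mol x 176.12 g/mol = 1.83 g.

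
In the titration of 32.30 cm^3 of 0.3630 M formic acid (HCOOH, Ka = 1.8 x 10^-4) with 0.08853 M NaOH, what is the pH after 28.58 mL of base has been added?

3.18

Initial n(HCOOH) = 0.3630 x 0.03230 = 0.01172 mol.
n(NaOH) added = 0.08853 x 0.02858 = 0.002530 mol, converting that many moles of HCOOH to HCOO-.
Remaining n(HCOOH) = 0.009195 mol; n(HCOO-) = 0.002530 mol.
By Henderson-Hasselbalch, pH = pKa + log([A^-]/[HA]) = 3.74 + log(0.002530/0.009195) = 3.74 + (-0.56) = 3.18.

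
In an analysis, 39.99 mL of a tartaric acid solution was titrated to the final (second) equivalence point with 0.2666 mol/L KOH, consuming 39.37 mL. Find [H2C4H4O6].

n(KOH) = 0.2666 x 0.03937 = 0.01050 mol.
At the final (second) equivalence point, 2 mol OH^- react per mol H2C4H4O6, so n(H2C4H4O6) = 0.01050 / 2 = 0.005248 mol.
[H2C4H4O6] = 0.005248 / 0.03999 L = 0.131 M.

0.131 M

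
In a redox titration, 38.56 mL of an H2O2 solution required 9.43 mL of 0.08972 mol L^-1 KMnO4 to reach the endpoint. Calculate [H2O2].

n(KMnO4) = 0.08972 x 0.009430 = 0.0008461 mol.
From the balanced equation, 2 mol KMnO4 reacts with 5 mol H2O2, so n(H2O2) = 0.0008461 x 5/2 = 0.002115 mol.
[H2O2] = 0.002115 / 0.03856 L = 0.0549 M.

0.0549 M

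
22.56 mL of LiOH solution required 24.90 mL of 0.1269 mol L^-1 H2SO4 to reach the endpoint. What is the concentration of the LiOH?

n(H2SO4) delivered = 0.1269 x 0.02490 = 0.003160 mol.
The reaction is 2 LiOH + 1 H2SO4, so n(LiOH) = 0.003160 x 2/1 = 0.006320 mol.
[LiOH] = 0.006320 mol / 0.02256 L = 0.280 M.

0.280 M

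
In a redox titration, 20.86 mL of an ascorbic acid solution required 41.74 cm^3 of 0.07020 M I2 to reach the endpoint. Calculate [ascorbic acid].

n(I2) = 0.07020 x 0.04174 = 0.002930 mol.
From the balanced equation, 1 mol I2 reacts with 1 mol ascorbic acid, so n(ascorbic acid) = 0.002930 x 1/1 = 0.002930 mol.
[ascorbic acid] = 0.002930 / 0.02086 L = 0.140 M.

0.140 M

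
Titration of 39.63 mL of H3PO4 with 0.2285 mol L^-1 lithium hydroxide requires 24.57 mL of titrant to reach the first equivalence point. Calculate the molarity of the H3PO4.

0.142 M

n(LiOH) = 0.2285 x 0.02457 = 0.005614 mol.
At the first equivalence point, 1 mol OH^- react per mol H3PO4, so n(H3PO4) = 0.005614 / 1 = 0.005614 mol.
[H3PO4] = 0.005614 / 0.03963 L = 0.142 M.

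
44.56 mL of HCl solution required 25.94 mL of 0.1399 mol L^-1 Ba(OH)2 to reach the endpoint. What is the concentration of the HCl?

0.163 M

n(Ba(OH)2) delivered = 0.1399 x 0.02594 = 0.003629 mol.
The reaction is 2 HCl + 1 Ba(OH)2, so n(HCl) = 0.003629 x 2/1 = 0.007258 mol.
[HCl] = 0.007258 mol / 0.04456 L = 0.163 M.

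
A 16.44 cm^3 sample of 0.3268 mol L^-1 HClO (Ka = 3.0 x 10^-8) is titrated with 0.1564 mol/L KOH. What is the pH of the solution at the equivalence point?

10.27

n(HClO) = 0.3268 x 0.01644 = 0.005373 mol; V(KOH) at equivalence = 0.005373/0.1564 = 0.03435 L.
At equivalence all the acid is converted to ClO-; total volume = 0.01644 + 0.03435 = 0.05079 L, so [ClO-] = 0.005373/0.05079 = 0.1058 M.
Kb = Kw/Ka = 1.0e-14 / 3.0 x 10^-8 = 3.33e-7.
[OH^-] = sqrt(Kb x [ClO-]) = sqrt(3.33e-7 x 0.1058) = 0.000188 M.
pOH = 3.73, so pH = 14.00 - 3.73 = 10.27.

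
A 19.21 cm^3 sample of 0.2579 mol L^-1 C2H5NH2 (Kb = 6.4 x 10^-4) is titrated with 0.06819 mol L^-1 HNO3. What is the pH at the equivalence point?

n(C2H5NH2) = 0.2579 x 0.01921 = 0.004954 mol; V(HNO3) at equivalence = 0.004954/0.06819 = 0.07265 L.
At equivalence the base is fully converted to C2H5NH3+; total volume = 0.09186 L, so [C2H5NH3+] = 0.004954/0.09186 = 0.05393 M.
Ka(C2H5NH3+) = Kw/Kb = 1.0e-14 / 6.4 x 10^-4 = 1.56e-11.
[H^+] = sqrt(Ka x [C2H5NH3+]) = sqrt(1.56e-11 x 0.05393) = 9.18e-7 M.
pH = -log(9.18e-7) = 6.04.

6.04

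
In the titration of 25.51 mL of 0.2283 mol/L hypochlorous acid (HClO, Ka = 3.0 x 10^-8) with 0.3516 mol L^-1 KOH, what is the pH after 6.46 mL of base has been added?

7.33

Initial n(HClO) = 0.2283 x 0.02551 = 0.005824 mol.
n(KOH) added = 0.3516 x 0.006460 = 0.002271 mol, converting that many moles of HClO to ClO-.
Remaining n(HClO) = 0.003553 mol; n(ClO-) = 0.002271 mol.
By Henderson-Hasselbalch, pH = pKa + log([A^-]/[HA]) = 7.52 + log(0.002271/0.003553) = 7.52 + (-0.19) = 7.33.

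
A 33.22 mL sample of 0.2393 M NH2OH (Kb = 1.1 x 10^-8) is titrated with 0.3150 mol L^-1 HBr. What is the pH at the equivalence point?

3.45

n(NH2OH) = 0.2393 x 0.03322 = 0.007950 mol; V(HBr) at equivalence = 0.007950/0.3150 = 0.02524 L.
At equivalence the base is fully converted to NH3OH+; total volume = 0.05846 L, so [NH3OH+] = 0.007950/0.05846 = 0.1360 M.
Ka(NH3OH+) = Kw/Kb = 1.0e-14 / 1.1 x 10^-8 = 9.09e-7.
[H^+] = sqrt(Ka x [NH3OH+]) = sqrt(9.09e-7 x 0.1360) = 0.000352 M.
pH = -log(0.000352) = 3.45.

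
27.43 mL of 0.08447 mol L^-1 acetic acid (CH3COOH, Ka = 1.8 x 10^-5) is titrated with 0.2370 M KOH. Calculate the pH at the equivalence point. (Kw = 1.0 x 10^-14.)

8.77

n(CH3COOH) = 0.08447 x 0.02743 = 0.002317 mol; V(KOH) at equivalence = 0.002317/0.2370 = 0.009776 L.
At equivalence all the acid is converted to CH3COO-; total volume = 0.02743 + 0.009776 = 0.03721 L, so [CH3COO-] = 0.002317/0.03721 = 0.06227 M.
Kb = Kw/Ka = 1.0e-14 / 1.8 x 10^-5 = 5.56e-10.
[OH^-] = sqrt(Kb x [CH3COO-]) = sqrt(5.56e-10 x 0.06227) = 5.88e-6 M.
pOH = 5.23, so pH = 14.00 - 5.23 = 8.77.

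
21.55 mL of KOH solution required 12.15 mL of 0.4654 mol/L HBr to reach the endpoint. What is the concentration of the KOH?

n(HBr) delivered = 0.4654 x 0.01215 = 0.005655 mol.
For a 1:1 reaction, n(KOH) = 0.005655 mol.
[KOH] = 0.005655 mol / 0.02155 L = 0.262 M.

0.262 M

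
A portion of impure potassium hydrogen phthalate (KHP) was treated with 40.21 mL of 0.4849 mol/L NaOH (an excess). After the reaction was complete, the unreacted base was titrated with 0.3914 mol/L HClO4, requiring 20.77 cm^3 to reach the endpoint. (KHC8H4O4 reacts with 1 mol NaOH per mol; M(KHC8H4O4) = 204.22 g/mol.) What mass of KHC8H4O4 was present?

2.32 g

Total n(NaOH) added = 0.4849 x 0.04021 = 0.01950 mol.
n(HClO4) used = 0.3914 x 0.02077 = 0.008129 mol, which equals the excess n(NaOH).
So n(NaOH) consumed by the sample = 0.01950 - 0.008129 = 0.01137 mol.
n(KHC8H4O4) = 0.01137 / 1 = 0.01137 mol.
mass = 0.01137 mol x 204.22 g/mol = 2.32 g.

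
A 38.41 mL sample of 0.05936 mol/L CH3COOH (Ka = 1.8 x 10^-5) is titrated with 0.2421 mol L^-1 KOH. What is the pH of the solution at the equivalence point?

n(CH3COOH) = 0.05936 x 0.03841 = 0.002280 mol; V(KOH) at equivalence = 0.002280/0.2421 = 0.009418 L.
At equivalence all the acid is converted to CH3COO-; total volume = 0.03841 + 0.009418 = 0.04783 L, so [CH3COO-] = 0.002280/0.04783 = 0.04767 M.
Kb = Kw/Ka = 1.0e-14 / 1.8 x 10^-5 = 5.56e-10.
[OH^-] = sqrt(Kb x [CH3COO-]) = sqrt(5.56e-10 x 0.04767) = 5.15e-6 M.
pOH = 5.29, so pH = 14.00 - 5.29 = 8.71.

8.71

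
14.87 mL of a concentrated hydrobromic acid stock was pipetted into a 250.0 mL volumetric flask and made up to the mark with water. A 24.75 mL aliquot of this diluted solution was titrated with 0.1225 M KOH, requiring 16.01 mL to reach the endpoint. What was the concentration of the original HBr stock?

1.33 M

n(KOH) = 0.1225 x 0.01601 = 0.001961 mol.
n(HBr) in the aliquot = 0.001961 mol.
[diluted HBr] = 0.001961 / 0.02475 = 0.07924 M.
Dilution factor = 250.0/14.87 = 16.81, so [stock] = 0.07924 x 16.81 = 1.33 M.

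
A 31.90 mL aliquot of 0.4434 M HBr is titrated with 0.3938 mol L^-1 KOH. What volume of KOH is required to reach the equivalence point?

35.9 mL

n(HBr) = 0.4434 mol/L x 0.03190 L = 0.01414 mol.
At equivalence n(KOH) = n(HBr) = 0.01414 mol.
V(KOH) = 0.01414 / 0.3938 = 0.03592 L = 35.9 mL.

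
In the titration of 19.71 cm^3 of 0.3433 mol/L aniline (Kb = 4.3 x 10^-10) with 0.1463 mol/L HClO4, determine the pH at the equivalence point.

n(C6H5NH2) = 0.3433 x 0.01971 = 0.006766 mol; V(HClO4) at equivalence = 0.006766/0.1463 = 0.04625 L.
At equivalence the base is fully converted to C6H5NH3+; total volume = 0.06596 L, so [C6H5NH3+] = 0.006766/0.06596 = 0.1026 M.
Ka(C6H5NH3+) = Kw/Kb = 1.0e-14 / 4.3 x 10^-10 = 2.33e-5.
[H^+] = sqrt(Ka x [C6H5NH3+]) = sqrt(2.33e-5 x 0.1026) = 0.00154 M.
pH = -log(0.00154) = 2.81.

2.81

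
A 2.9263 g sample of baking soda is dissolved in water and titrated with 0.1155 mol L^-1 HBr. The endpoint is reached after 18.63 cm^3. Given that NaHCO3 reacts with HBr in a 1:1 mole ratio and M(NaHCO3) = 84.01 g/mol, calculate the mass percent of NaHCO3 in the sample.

6.18%

n(HBr) = 0.1155 x 0.01863 = 0.002152 mol.
n(NaHCO3) = 0.002152 / 1 = 0.002152 mol.
mass of NaHCO3 = 0.002152 x 84.01 = 0.1808 g.
% purity = 0.1808 / 2.9263 x 100 = 6.18%.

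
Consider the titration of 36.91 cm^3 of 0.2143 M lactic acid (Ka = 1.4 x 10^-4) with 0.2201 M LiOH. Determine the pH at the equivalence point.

n(HC3H5O3) = 0.2143 x 0.03691 = 0.007910 mol; V(LiOH) at equivalence = 0.007910/0.2201 = 0.03594 L.
At equivalence all the acid is converted to C3H5O3-; total volume = 0.03691 + 0.03594 = 0.07285 L, so [C3H5O3-] = 0.007910/0.07285 = 0.1086 M.
Kb = Kw/Ka = 1.0e-14 / 1.4 x 10^-4 = 7.14e-11.
[OH^-] = sqrt(Kb x [C3H5O3-]) = sqrt(7.14e-11 x 0.1086) = 2.78e-6 M.
pOH = 5.56, so pH = 14.00 - 5.56 = 8.44.

8.44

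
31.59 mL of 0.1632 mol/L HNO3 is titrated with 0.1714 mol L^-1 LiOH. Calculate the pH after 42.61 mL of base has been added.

n(acid) = 0.1632 x 0.03159 = 0.005155 mol; n(LiOH) added = 0.1714 x 0.04261 = 0.007303 mol.
Base is in excess by 0.007303 - 0.005155 = 0.002148 mol in a total volume of 0.07420 L.
[OH^-] = 0.002148/0.07420 = 0.02895 M, so pOH = 1.54 and pH = 14.00 - 1.54 = 12.46.

12.46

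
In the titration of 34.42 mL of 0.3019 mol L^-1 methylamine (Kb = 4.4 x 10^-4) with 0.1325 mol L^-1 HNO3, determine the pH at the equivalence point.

5.84

n(CH3NH2) = 0.3019 x 0.03442 = 0.01039 mol; V(HNO3) at equivalence = 0.01039/0.1325 = 0.07843 L.
At equivalence the base is fully converted to CH3NH3+; total volume = 0.1128 L, so [CH3NH3+] = 0.01039/0.1128 = 0.09209 M.
Ka(CH3NH3+) = Kw/Kb = 1.0e-14 / 4.4 x 10^-4 = 2.27e-11.
[H^+] = sqrt(Ka x [CH3NH3+]) = sqrt(2.27e-11 x 0.09209) = 1.45e-6 M.
pH = -log(1.45e-6) = 5.84.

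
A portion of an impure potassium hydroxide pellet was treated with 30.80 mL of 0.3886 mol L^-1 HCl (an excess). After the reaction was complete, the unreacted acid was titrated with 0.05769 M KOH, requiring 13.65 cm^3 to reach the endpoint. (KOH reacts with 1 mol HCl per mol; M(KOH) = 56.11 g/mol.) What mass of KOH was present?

Total n(HCl) added = 0.3886 x 0.03080 = 0.01197 mol.
n(KOH) used = 0.05769 x 0.01365 = 0.0007875 mol, which equals the excess n(HCl).
So n(HCl) consumed by the sample = 0.01197 - 0.0007875 = 0.01118 mol.
n(KOH) = 0.01118 / 1 = 0.01118 mol.
mass = 0.01118 mol x 56.11 g/mol = 0.627 g.

0.627 g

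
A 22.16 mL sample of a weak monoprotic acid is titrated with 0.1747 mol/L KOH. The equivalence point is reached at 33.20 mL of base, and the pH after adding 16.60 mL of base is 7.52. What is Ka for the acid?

16.60 mL is half of the equivalence volume, so this is the half-equivalence point where [HA] = [A^-].
At half-equivalence pH = pKa, so pKa = 7.52.
Ka = 10^(-7.52) = 3.0 x 10^-8.

3.0 x 10^-8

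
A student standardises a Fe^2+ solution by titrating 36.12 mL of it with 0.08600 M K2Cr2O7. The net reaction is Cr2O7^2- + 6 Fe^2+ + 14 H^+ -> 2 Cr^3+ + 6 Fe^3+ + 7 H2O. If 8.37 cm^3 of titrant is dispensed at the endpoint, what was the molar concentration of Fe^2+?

0.120 M

n(K2Cr2O7) = 0.08600 x 0.008370 = 0.0007198 mol.
From the balanced equation, 1 mol K2Cr2O7 reacts with 6 mol Fe^2+, so n(Fe^2+) = 0.0007198 x 6/1 = 0.004319 mol.
[Fe^2+] = 0.004319 / 0.03612 L = 0.120 M.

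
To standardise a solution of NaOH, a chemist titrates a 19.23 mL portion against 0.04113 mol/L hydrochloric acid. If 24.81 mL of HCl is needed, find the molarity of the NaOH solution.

n(HCl) delivered = 0.04113 x 0.02481 = 0.001020 mol.
For a 1:1 reaction, n(NaOH) = 0.001020 mol.
[NaOH] = 0.001020 mol / 0.01923 L = 0.0531 M.

0.0531 M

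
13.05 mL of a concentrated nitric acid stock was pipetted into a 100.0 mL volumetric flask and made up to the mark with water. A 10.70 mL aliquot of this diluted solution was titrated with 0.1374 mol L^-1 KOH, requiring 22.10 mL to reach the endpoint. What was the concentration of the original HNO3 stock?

n(KOH) = 0.1374 x 0.02210 = 0.003037 mol.
n(HNO3) in the aliquot = 0.003037 mol.
[diluted HNO3] = 0.003037 / 0.01070 = 0.2838 M.
Dilution factor = 100.0/13.05 = 7.663, so [stock] = 0.2838 x 7.663 = 2.17 M.

2.17 M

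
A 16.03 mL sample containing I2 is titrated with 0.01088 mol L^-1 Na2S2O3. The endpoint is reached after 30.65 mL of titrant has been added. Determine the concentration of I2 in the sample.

0.0104 M

n(Na2S2O3) = 0.01088 x 0.03065 = 0.0003335 mol.
From the balanced equation, 2 mol Na2S2O3 reacts with 1 mol I2, so n(I2) = 0.0003335 x 1/2 = 0.0001667 mol.
[I2] = 0.0001667 / 0.01603 L = 0.0104 M.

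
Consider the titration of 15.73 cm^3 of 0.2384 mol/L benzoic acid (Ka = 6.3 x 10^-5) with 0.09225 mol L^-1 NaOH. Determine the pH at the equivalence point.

8.51

n(C6H5COOH) = 0.2384 x 0.01573 = 0.003750 mol; V(NaOH) at equivalence = 0.003750/0.09225 = 0.04065 L.
At equivalence all the acid is converted to C6H5COO-; total volume = 0.01573 + 0.04065 = 0.05638 L, so [C6H5COO-] = 0.003750/0.05638 = 0.06651 M.
Kb = Kw/Ka = 1.0e-14 / 6.3 x 10^-5 = 1.59e-10.
[OH^-] = sqrt(Kb x [C6H5COO-]) = sqrt(1.59e-10 x 0.06651) = 3.25e-6 M.
pOH = 5.49, so pH = 14.00 - 5.49 = 8.51.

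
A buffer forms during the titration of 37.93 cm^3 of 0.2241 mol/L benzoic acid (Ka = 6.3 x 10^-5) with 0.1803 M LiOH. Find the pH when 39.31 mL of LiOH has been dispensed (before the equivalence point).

Initial n(C6H5COOH) = 0.2241 x 0.03793 = 0.008500 mol.
n(LiOH) added = 0.1803 x 0.03931 = 0.007088 mol, converting that many moles of C6H5COOH to C6H5COO-.
Remaining n(C6H5COOH) = 0.001413 mol; n(C6H5COO-) = 0.007088 mol.
By Henderson-Hasselbalch, pH = pKa + log([A^-]/[HA]) = 4.20 + log(0.007088/0.001413) = 4.20 + (+0.70) = 4.90.

4.90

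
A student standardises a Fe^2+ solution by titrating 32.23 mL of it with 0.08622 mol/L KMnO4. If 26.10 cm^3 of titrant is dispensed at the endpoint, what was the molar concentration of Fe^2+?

n(KMnO4) = 0.08622 x 0.02610 = 0.002250 mol.
From the balanced equation, 1 mol KMnO4 reacts with 5 mol Fe^2+, so n(Fe^2+) = 0.002250 x 5/1 = 0.01125 mol.
[Fe^2+] = 0.01125 / 0.03223 L = 0.349 M.

0.349 M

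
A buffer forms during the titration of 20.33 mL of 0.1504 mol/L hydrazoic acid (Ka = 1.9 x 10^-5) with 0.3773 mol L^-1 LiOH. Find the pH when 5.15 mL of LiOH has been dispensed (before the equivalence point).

Initial n(HN3) = 0.1504 x 0.02033 = 0.003058 mol.
n(LiOH) added = 0.3773 x 0.005150 = 0.001943 mol, converting that many moles of HN3 to N3-.
Remaining n(HN3) = 0.001115 mol; n(N3-) = 0.001943 mol.
By Henderson-Hasselbalch, pH = pKa + log([A^-]/[HA]) = 4.72 + log(0.001943/0.001115) = 4.72 + (+0.24) = 4.96.

4.96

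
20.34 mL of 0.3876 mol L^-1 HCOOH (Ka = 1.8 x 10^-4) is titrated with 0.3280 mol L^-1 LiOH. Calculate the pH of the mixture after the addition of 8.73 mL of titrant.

Initial n(HCOOH) = 0.3876 x 0.02034 = 0.007884 mol.
n(LiOH) added = 0.3280 x 0.008730 = 0.002863 mol, converting that many moles of HCOOH to HCOO-.
Remaining n(HCOOH) = 0.005020 mol; n(HCOO-) = 0.002863 mol.
By Henderson-Hasselbalch, pH = pKa + log([A^-]/[HA]) = 3.74 + log(0.002863/0.005020) = 3.74 + (-0.24) = 3.50.

3.50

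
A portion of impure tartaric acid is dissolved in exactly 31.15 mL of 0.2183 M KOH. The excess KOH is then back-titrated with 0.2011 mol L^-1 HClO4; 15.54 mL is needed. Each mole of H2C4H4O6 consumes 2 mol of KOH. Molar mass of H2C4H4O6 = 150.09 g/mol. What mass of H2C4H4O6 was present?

0.276 g

Total n(KOH) added = 0.2183 x 0.03115 = 0.006800 mol.
n(HClO4) used = 0.2011 x 0.01554 = 0.003125 mol, which equals the excess n(KOH).
So n(KOH) consumed by the sample = 0.006800 - 0.003125 = 0.003675 mol.
n(H2C4H4O6) = 0.003675 / 2 = 0.001837 mol.
mass = 0.001837 mol x 150.09 g/mol = 0.276 g.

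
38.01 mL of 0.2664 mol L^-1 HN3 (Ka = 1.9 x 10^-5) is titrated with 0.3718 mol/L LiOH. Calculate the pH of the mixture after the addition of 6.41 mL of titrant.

4.21

Initial n(HN3) = 0.2664 x 0.03801 = 0.01013 mol.
n(LiOH) added = 0.3718 x 0.006410 = 0.002383 mol, converting that many moles of HN3 to N3-.
Remaining n(HN3) = 0.007743 mol; n(N3-) = 0.002383 mol.
By Henderson-Hasselbalch, pH = pKa + log([A^-]/[HA]) = 4.72 + log(0.002383/0.007743) = 4.72 + (-0.51) = 4.21.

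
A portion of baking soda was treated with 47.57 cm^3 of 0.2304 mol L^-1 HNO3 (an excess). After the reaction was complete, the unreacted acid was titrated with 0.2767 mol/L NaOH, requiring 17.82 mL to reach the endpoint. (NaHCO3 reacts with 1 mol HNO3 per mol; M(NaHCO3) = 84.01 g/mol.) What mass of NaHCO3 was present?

Total n(HNO3) added = 0.2304 x 0.04757 = 0.01096 mol.
n(NaOH) used = 0.2767 x 0.01782 = 0.004931 mol, which equals the excess n(HNO3).
So n(HNO3) consumed by the sample = 0.01096 - 0.004931 = 0.006029 mol.
n(NaHCO3) = 0.006029 / 1 = 0.006029 mol.
mass = 0.006029 mol x 84.01 g/mol = 0.507 g.

0.507 g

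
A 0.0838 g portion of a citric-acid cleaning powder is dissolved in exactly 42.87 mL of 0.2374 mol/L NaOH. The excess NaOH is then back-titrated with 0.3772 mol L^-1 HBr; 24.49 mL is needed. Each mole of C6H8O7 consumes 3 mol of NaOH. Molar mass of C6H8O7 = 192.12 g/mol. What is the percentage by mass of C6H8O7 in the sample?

71.8%

Total n(NaOH) added = 0.2374 x 0.04287 = 0.01018 mol.
n(HBr) used = 0.3772 x 0.02449 = 0.009238 mol, which equals the excess n(NaOH).
So n(NaOH) consumed by the sample = 0.01018 - 0.009238 = 0.0009397 mol.
n(C6H8O7) = 0.0009397 / 3 = 0.0003132 mol.
mass C6H8O7 = 0.0003132 x 192.12 = 0.06018 g, so %C6H8O7 = 0.06018/0.0838 x 100 = 71.8%.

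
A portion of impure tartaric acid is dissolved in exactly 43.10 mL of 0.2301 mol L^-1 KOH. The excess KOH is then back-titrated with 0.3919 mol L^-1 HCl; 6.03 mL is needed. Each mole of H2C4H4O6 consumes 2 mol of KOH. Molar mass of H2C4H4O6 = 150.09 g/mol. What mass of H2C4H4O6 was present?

0.567 g

Total n(KOH) added = 0.2301 x 0.04310 = 0.009917 mol.
n(HCl) used = 0.3919 x 0.006030 = 0.002363 mol, which equals the excess n(KOH).
So n(KOH) consumed by the sample = 0.009917 - 0.002363 = 0.007554 mol.
n(H2C4H4O6) = 0.007554 / 2 = 0.003777 mol.
mass = 0.003777 mol x 150.09 g/mol = 0.567 g.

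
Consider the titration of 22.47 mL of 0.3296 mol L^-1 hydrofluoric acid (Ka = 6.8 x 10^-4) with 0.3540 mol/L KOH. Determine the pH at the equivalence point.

n(HF) = 0.3296 x 0.02247 = 0.007406 mol; V(KOH) at equivalence = 0.007406/0.3540 = 0.02092 L.
At equivalence all the acid is converted to F-; total volume = 0.02247 + 0.02092 = 0.04339 L, so [F-] = 0.007406/0.04339 = 0.1707 M.
Kb = Kw/Ka = 1.0e-14 / 6.8 x 10^-4 = 1.47e-11.
[OH^-] = sqrt(Kb x [F-]) = sqrt(1.47e-11 x 0.1707) = 1.58e-6 M.
pOH = 5.80, so pH = 14.00 - 5.80 = 8.20.

8.20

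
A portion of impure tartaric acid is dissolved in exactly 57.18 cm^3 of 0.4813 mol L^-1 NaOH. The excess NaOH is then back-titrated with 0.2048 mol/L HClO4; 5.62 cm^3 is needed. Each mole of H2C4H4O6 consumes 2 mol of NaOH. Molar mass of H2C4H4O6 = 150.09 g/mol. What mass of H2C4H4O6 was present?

1.98 g

Total n(NaOH) added = 0.4813 x 0.05718 = 0.02752 mol.
n(HClO4) used = 0.2048 x 0.005620 = 0.001151 mol, which equals the excess n(NaOH).
So n(NaOH) consumed by the sample = 0.02752 - 0.001151 = 0.02637 mol.
n(H2C4H4O6) = 0.02637 / 2 = 0.01318 mol.
mass = 0.01318 mol x 150.09 g/mol = 1.98 g.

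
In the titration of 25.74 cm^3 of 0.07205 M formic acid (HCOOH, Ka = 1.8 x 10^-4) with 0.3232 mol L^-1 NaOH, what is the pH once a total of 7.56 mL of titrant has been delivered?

12.25

n(acid) = 0.07205 x 0.02574 = 0.001855 mol; n(NaOH) added = 0.3232 x 0.007560 = 0.002443 mol.
Base is in excess by 0.002443 - 0.001855 = 0.0005888 mol in a total volume of 0.03330 L.
[OH^-] = 0.0005888/0.03330 = 0.01768 M, so pOH = 1.75 and pH = 14.00 - 1.75 = 12.25.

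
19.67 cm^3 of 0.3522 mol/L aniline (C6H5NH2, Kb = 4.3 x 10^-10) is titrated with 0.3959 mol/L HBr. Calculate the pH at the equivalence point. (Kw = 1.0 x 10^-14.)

n(C6H5NH2) = 0.3522 x 0.01967 = 0.006928 mol; V(HBr) at equivalence = 0.006928/0.3959 = 0.01750 L.
At equivalence the base is fully converted to C6H5NH3+; total volume = 0.03717 L, so [C6H5NH3+] = 0.006928/0.03717 = 0.1864 M.
Ka(C6H5NH3+) = Kw/Kb = 1.0e-14 / 4.3 x 10^-10 = 2.33e-5.
[H^+] = sqrt(Ka x [C6H5NH3+]) = sqrt(2.33e-5 x 0.1864) = 0.00208 M.
pH = -log(0.00208) = 2.68.

2.68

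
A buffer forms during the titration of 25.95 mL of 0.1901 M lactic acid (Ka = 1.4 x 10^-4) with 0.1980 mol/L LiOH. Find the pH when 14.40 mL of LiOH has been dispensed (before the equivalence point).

Initial n(HC3H5O3) = 0.1901 x 0.02595 = 0.004933 mol.
n(LiOH) added = 0.1980 x 0.01440 = 0.002851 mol, converting that many moles of HC3H5O3 to C3H5O3-.
Remaining n(HC3H5O3) = 0.002082 mol; n(C3H5O3-) = 0.002851 mol.
By Henderson-Hasselbalch, pH = pKa + log([A^-]/[HA]) = 3.85 + log(0.002851/0.002082) = 3.85 + (+0.14) = 3.99.

3.99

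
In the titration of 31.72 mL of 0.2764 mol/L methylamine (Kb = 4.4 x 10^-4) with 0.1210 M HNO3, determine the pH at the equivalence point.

n(CH3NH2) = 0.2764 x 0.03172 = 0.008767 mol; V(HNO3) at equivalence = 0.008767/0.1210 = 0.07246 L.
At equivalence the base is fully converted to CH3NH3+; total volume = 0.1042 L, so [CH3NH3+] = 0.008767/0.1042 = 0.08416 M.
Ka(CH3NH3+) = Kw/Kb = 1.0e-14 / 4.4 x 10^-4 = 2.27e-11.
[H^+] = sqrt(Ka x [CH3NH3+]) = sqrt(2.27e-11 x 0.08416) = 1.38e-6 M.
pH = -log(1.38e-6) = 5.86.

5.86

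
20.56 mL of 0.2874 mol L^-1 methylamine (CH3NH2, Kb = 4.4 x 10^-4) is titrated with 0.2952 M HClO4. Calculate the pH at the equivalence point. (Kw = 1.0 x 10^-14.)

5.74

n(CH3NH2) = 0.2874 x 0.02056 = 0.005909 mol; V(HClO4) at equivalence = 0.005909/0.2952 = 0.02002 L.
At equivalence the base is fully converted to CH3NH3+; total volume = 0.04058 L, so [CH3NH3+] = 0.005909/0.04058 = 0.1456 M.
Ka(CH3NH3+) = Kw/Kb = 1.0e-14 / 4.4 x 10^-4 = 2.27e-11.
[H^+] = sqrt(Ka x [CH3NH3+]) = sqrt(2.27e-11 x 0.1456) = 1.82e-6 M.
pH = -log(1.82e-6) = 5.74.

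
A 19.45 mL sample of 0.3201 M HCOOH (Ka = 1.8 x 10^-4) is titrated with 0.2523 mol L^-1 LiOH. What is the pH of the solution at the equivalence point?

8.45

n(HCOOH) = 0.3201 x 0.01945 = 0.006226 mol; V(LiOH) at equivalence = 0.006226/0.2523 = 0.02468 L.
At equivalence all the acid is converted to HCOO-; total volume = 0.01945 + 0.02468 = 0.04413 L, so [HCOO-] = 0.006226/0.04413 = 0.1411 M.
Kb = Kw/Ka = 1.0e-14 / 1.8 x 10^-4 = 5.56e-11.
[OH^-] = sqrt(Kb x [HCOO-]) = sqrt(5.56e-11 x 0.1411) = 2.80e-6 M.
pOH = 5.55, so pH = 14.00 - 5.55 = 8.45.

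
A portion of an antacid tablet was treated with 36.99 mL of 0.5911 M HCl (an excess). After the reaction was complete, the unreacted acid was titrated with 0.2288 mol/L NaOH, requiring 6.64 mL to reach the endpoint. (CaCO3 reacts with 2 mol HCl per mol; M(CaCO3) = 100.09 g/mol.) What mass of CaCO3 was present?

1.02 g

Total n(HCl) added = 0.5911 x 0.03699 = 0.02186 mol.
n(NaOH) used = 0.2288 x 0.006640 = 0.001519 mol, which equals the excess n(HCl).
So n(HCl) consumed by the sample = 0.02186 - 0.001519 = 0.02035 mol.
n(CaCO3) = 0.02035 / 2 = 0.01017 mol.
mass = 0.01017 mol x 100.09 g/mol = 1.02 g.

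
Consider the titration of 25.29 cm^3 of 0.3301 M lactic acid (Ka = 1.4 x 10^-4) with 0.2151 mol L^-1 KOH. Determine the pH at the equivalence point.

8.48

n(HC3H5O3) = 0.3301 x 0.02529 = 0.008348 mol; V(KOH) at equivalence = 0.008348/0.2151 = 0.03881 L.
At equivalence all the acid is converted to C3H5O3-; total volume = 0.02529 + 0.03881 = 0.06410 L, so [C3H5O3-] = 0.008348/0.06410 = 0.1302 M.
Kb = Kw/Ka = 1.0e-14 / 1.4 x 10^-4 = 7.14e-11.
[OH^-] = sqrt(Kb x [C3H5O3-]) = sqrt(7.14e-11 x 0.1302) = 3.05e-6 M.
pOH = 5.52, so pH = 14.00 - 5.52 = 8.48.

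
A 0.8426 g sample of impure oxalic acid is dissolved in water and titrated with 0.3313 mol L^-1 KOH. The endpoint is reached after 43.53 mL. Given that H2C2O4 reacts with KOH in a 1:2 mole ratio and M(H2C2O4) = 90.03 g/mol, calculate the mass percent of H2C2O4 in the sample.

n(KOH) = 0.3313 x 0.04353 = 0.01442 mol.
n(H2C2O4) = 0.01442 / 2 = 0.007211 mol.
mass of H2C2O4 = 0.007211 x 90.03 = 0.6492 g.
% purity = 0.6492 / 0.8426 x 100 = 77.0%.

77.0%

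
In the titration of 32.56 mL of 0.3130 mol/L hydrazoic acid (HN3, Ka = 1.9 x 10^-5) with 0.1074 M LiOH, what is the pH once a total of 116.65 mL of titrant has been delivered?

12.19

n(acid) = 0.3130 x 0.03256 = 0.01019 mol; n(LiOH) added = 0.1074 x 0.1167 = 0.01253 mol.
Base is in excess by 0.01253 - 0.01019 = 0.002337 mol in a total volume of 0.1492 L.
[OH^-] = 0.002337/0.1492 = 0.01566 M, so pOH = 1.81 and pH = 14.00 - 1.81 = 12.19.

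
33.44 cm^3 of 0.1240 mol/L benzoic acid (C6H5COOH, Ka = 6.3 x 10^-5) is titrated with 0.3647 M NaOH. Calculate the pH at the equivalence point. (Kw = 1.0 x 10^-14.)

8.58

n(C6H5COOH) = 0.1240 x 0.03344 = 0.004147 mol; V(NaOH) at equivalence = 0.004147/0.3647 = 0.01137 L.
At equivalence all the acid is converted to C6H5COO-; total volume = 0.03344 + 0.01137 = 0.04481 L, so [C6H5COO-] = 0.004147/0.04481 = 0.09254 M.
Kb = Kw/Ka = 1.0e-14 / 6.3 x 10^-5 = 1.59e-10.
[OH^-] = sqrt(Kb x [C6H5COO-]) = sqrt(1.59e-10 x 0.09254) = 3.83e-6 M.
pOH = 5.42, so pH = 14.00 - 5.42 = 8.58.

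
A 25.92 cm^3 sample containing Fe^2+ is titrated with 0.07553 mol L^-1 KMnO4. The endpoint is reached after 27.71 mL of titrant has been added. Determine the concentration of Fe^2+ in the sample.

n(KMnO4) = 0.07553 x 0.02771 = 0.002093 mol.
From the balanced equation, 1 mol KMnO4 reacts with 5 mol Fe^2+, so n(Fe^2+) = 0.002093 x 5/1 = 0.01046 mol.
[Fe^2+] = 0.01046 / 0.02592 L = 0.404 M.

0.404 M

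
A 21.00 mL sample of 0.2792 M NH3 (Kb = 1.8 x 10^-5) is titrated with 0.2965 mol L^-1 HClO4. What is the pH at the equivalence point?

5.05

n(NH3) = 0.2792 x 0.02100 = 0.005863 mol; V(HClO4) at equivalence = 0.005863/0.2965 = 0.01977 L.
At equivalence the base is fully converted to NH4+; total volume = 0.04077 L, so [NH4+] = 0.005863/0.04077 = 0.1438 M.
Ka(NH4+) = Kw/Kb = 1.0e-14 / 1.8 x 10^-5 = 5.56e-10.
[H^+] = sqrt(Ka x [NH4+]) = sqrt(5.56e-10 x 0.1438) = 8.94e-6 M.
pH = -log(8.94e-6) = 5.05.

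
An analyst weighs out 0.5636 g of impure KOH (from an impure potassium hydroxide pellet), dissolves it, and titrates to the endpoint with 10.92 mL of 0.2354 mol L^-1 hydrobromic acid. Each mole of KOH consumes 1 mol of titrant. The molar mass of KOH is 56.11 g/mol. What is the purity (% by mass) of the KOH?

n(HBr) = 0.2354 x 0.01092 = 0.002571 mol.
n(KOH) = 0.002571 / 1 = 0.002571 mol.
mass of KOH = 0.002571 x 56.11 = 0.1442 g.
% purity = 0.1442 / 0.5636 x 100 = 25.6%.

25.6%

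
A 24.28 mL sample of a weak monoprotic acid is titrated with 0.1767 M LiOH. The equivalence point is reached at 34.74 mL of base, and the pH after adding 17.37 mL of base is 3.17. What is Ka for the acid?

17.37 mL is half of the equivalence volume, so this is the half-equivalence point where [HA] = [A^-].
At half-equivalence pH = pKa, so pKa = 3.17.
Ka = 10^(-3.17) = 6.8 x 10^-4.

6.8 x 10^-4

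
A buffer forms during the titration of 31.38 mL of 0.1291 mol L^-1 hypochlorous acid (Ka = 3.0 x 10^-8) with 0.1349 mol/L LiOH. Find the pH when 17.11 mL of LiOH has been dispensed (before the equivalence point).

7.64

Initial n(HClO) = 0.1291 x 0.03138 = 0.004051 mol.
n(LiOH) added = 0.1349 x 0.01711 = 0.002308 mol, converting that many moles of HClO to ClO-.
Remaining n(HClO) = 0.001743 mol; n(ClO-) = 0.002308 mol.
By Henderson-Hasselbalch, pH = pKa + log([A^-]/[HA]) = 7.52 + log(0.002308/0.001743) = 7.52 + (+0.12) = 7.64.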